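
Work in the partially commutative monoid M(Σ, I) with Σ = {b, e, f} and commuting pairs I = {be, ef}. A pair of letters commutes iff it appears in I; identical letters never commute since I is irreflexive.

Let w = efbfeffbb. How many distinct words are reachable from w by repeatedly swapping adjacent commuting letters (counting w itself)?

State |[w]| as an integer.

36

0(e) covers ∅
1(f) covers ∅
2(b) covers 1:f
3(f) covers 2:b
4(e) covers 0:e
5(f) covers 3:f
6(f) covers 5:f
7(b) covers 6:f
8(b) covers 7:b
floor of heap: 0:e, 1:f
completions by unplaced set U, small U first (add the entries for U minus each lowest piece of U):
  |U|=1: {4}:1  {8}:1
  |U|=2: {0,4}:1  {4,8}:2  {7,8}:1
  |U|=3: {0,4,8}:3  {4,7,8}:3  {6,7,8}:1
  |U|=4: {0,4,7,8}:6  {4,6,7,8}:4  {5,6,7,8}:1
  |U|=5: {0,4,6,7,8}:10  {3,5,6,7,8}:1  {4,5,6,7,8}:5
  |U|=6: {0,4,5,6,7,8}:15  {2,3,5,6,7,8}:1  {3,4,5,6,7,8}:6
  |U|=7: {0,3,4,5,6,7,8}:21  {1,2,3,5,6,7,8}:1  {2,3,4,5,6,7,8}:7
  start at 0(e): 8
  start at 1(f): 28
sum over floor = 36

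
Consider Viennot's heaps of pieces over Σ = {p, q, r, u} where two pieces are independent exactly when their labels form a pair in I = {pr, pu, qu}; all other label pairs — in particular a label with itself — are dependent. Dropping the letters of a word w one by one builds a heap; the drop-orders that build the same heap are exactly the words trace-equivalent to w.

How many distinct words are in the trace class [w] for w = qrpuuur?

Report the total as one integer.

piece 0:q — minimal
piece 1:r rests on {0:q}
piece 2:p rests on {0:q}
piece 3:u rests on {1:r}
piece 4:u rests on {3:u}
piece 5:u rests on {4:u}
piece 6:r rests on {5:u}
minimal pieces: {0:q}
ways to finish when only these pieces remain (= sum over removing one remaining piece with nothing left below it):
  1 left: {2}→1  {6}→1
  2 left: {2,6}→2  {5,6}→1
  3 left: {2,5,6}→3  {4,5,6}→1
  4 left: {2,4,5,6}→4  {3,4,5,6}→1
  5 left: {1,3,4,5,6}→1  {2,3,4,5,6}→5
  placing 0:q first → 6 extensions

6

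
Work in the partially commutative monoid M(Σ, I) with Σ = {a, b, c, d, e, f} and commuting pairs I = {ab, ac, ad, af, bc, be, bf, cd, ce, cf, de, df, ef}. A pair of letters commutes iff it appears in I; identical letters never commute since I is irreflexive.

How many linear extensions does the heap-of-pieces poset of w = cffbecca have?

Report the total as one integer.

0(c) covers ∅
1(f) covers ∅
2(f) covers 1:f
3(b) covers ∅
4(e) covers ∅
5(c) covers 0:c
6(c) covers 5:c
7(a) covers 4:e
floor of heap: 0:c, 1:f, 3:b, 4:e
completions by unplaced set U, small U first (add the entries for U minus each lowest piece of U):
  |U|=1: {2}:1  {3}:1  {6}:1  {7}:1
  |U|=2: {1,2}:1  {2,3}:2  {2,6}:2  {2,7}:2  {3,6}:2  {3,7}:2  {4,7}:1  {5,6}:1  {6,7}:2
  |U|=3: {0,5,6}:1  {1,2,3}:3  {1,2,6}:3  {1,2,7}:3  {2,3,6}:6  {2,3,7}:6  {2,4,7}:3  {2,5,6}:3  {2,6,7}:6  {3,4,7}:3  {3,5,6}:3  {3,6,7}:6  {4,6,7}:3  {5,6,7}:3
  |U|=4: {0,2,5,6}:4  {0,3,5,6}:4  {0,5,6,7}:4  {1,2,3,6}:12  {1,2,3,7}:12  {1,2,4,7}:6  {1,2,5,6}:6  {1,2,6,7}:12  {2,3,4,7}:12  {2,3,5,6}:12  {2,3,6,7}:24  {2,4,6,7}:12  {2,5,6,7}:12  {3,4,6,7}:12  {3,5,6,7}:12  {4,5,6,7}:6
  |U|=5: {0,1,2,5,6}:10  {0,2,3,5,6}:20  {0,2,5,6,7}:20  {0,3,5,6,7}:20  {0,4,5,6,7}:10  {1,2,3,4,7}:30  {1,2,3,5,6}:30  {1,2,3,6,7}:60  {1,2,4,6,7}:30  {1,2,5,6,7}:30  {2,3,4,6,7}:60  {2,3,5,6,7}:60  {2,4,5,6,7}:30  {3,4,5,6,7}:30
  |U|=6: {0,1,2,3,5,6}:60  {0,1,2,5,6,7}:60  {0,2,3,5,6,7}:120  {0,2,4,5,6,7}:60  {0,3,4,5,6,7}:60  {1,2,3,4,6,7}:180  {1,2,3,5,6,7}:180  {1,2,4,5,6,7}:90  {2,3,4,5,6,7}:180
  start at 0(c): 630
  start at 1(f): 420
  start at 3(b): 210
  start at 4(e): 420
sum over floor = 1680

1680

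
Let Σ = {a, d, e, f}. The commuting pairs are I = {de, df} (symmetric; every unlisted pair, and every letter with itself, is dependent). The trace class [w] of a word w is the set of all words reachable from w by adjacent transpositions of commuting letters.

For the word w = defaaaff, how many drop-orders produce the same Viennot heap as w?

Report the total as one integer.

0(d) covers ∅
1(e) covers ∅
2(f) covers 1:e
3(a) covers 0:d, 2:f
4(a) covers 3:a
5(a) covers 4:a
6(f) covers 5:a
7(f) covers 6:f
floor of heap: 0:d, 1:e
completions by unplaced set U, small U first (add the entries for U minus each lowest piece of U):
  |U|=1: {7}:1
  |U|=2: {6,7}:1
  |U|=3: {5,6,7}:1
  |U|=4: {4,5,6,7}:1
  |U|=5: {3,4,5,6,7}:1
  |U|=6: {0,3,4,5,6,7}:1  {2,3,4,5,6,7}:1
  start at 0(d): 1
  start at 1(e): 2
sum over floor = 3

3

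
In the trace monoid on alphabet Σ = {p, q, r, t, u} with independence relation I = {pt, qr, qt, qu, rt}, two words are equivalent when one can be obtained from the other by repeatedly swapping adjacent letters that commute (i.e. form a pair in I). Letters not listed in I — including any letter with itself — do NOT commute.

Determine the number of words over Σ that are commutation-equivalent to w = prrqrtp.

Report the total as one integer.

28

piece 0:p — minimal
piece 1:r rests on {0:p}
piece 2:r rests on {1:r}
piece 3:q rests on {0:p}
piece 4:r rests on {2:r}
piece 5:t — minimal
piece 6:p rests on {3:q, 4:r}
minimal pieces: {0:p, 5:t}
ways to finish when only these pieces remain (= sum over removing one remaining piece with nothing left below it):
  1 left: {5}→1  {6}→1
  2 left: {3,6}→1  {4,6}→1  {5,6}→2
  3 left: {2,4,6}→1  {3,4,6}→2  {3,5,6}→3  {4,5,6}→3
  4 left: {1,2,4,6}→1  {2,3,4,6}→3  {2,4,5,6}→4  {3,4,5,6}→8
  5 left: {1,2,3,4,6}→4  {1,2,4,5,6}→5  {2,3,4,5,6}→15
  placing 0:p first → 24 extensions
  placing 5:t first → 4 extensions
total linear extensions = 28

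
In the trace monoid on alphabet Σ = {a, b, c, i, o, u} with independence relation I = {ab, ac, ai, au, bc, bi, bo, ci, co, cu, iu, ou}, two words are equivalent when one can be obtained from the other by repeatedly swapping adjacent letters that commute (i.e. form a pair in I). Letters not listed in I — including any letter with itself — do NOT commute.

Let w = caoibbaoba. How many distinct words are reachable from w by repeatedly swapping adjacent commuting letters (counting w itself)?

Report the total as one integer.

1680

#0=c has no predecessor
#1=a has no predecessor
#2=o depends on [1:a]
#3=i depends on [2:o]
#4=b has no predecessor
#5=b depends on [4:b]
#6=a depends on [2:o]
#7=o depends on [3:i, 6:a]
#8=b depends on [5:b]
#9=a depends on [7:o]
sources: [0:c, 1:a, 4:b]
N(rest) = Σ N(rest − s) over sources s of rest; N(one piece) = 1:
  size 1 → [0]=1  [8]=1  [9]=1
  size 2 → [0,8]=2  [0,9]=2  [5,8]=1  [7,9]=1  [8,9]=2
  size 3 → [0,5,8]=3  [0,7,9]=3  [0,8,9]=6  [3,7,9]=1  [4,5,8]=1  [5,8,9]=3  [6,7,9]=1  [7,8,9]=3
  size 4 → [0,3,7,9]=4  [0,4,5,8]=4  [0,5,8,9]=12  [0,6,7,9]=4  [0,7,8,9]=12  [3,6,7,9]=2  [3,7,8,9]=4  [4,5,8,9]=4  [5,7,8,9]=6  [6,7,8,9]=4
  size 5 → [0,3,6,7,9]=10  [0,3,7,8,9]=20  [0,4,5,8,9]=20  [0,5,7,8,9]=30  [0,6,7,8,9]=20  [2,3,6,7,9]=2  [3,5,7,8,9]=10  [3,6,7,8,9]=10  [4,5,7,8,9]=10  [5,6,7,8,9]=10
  size 6 → [0,2,3,6,7,9]=12  [0,3,5,7,8,9]=60  [0,3,6,7,8,9]=60  [0,4,5,7,8,9]=60  [0,5,6,7,8,9]=60  [1,2,3,6,7,9]=2  [2,3,6,7,8,9]=12  [3,4,5,7,8,9]=20  [3,5,6,7,8,9]=30  [4,5,6,7,8,9]=20
  size 7 → [0,1,2,3,6,7,9]=14  [0,2,3,6,7,8,9]=84  [0,3,4,5,7,8,9]=140  [0,3,5,6,7,8,9]=210  [0,4,5,6,7,8,9]=140  [1,2,3,6,7,8,9]=14  [2,3,5,6,7,8,9]=42  [3,4,5,6,7,8,9]=70
  size 8 → [0,1,2,3,6,7,8,9]=112  [0,2,3,5,6,7,8,9]=336  [0,3,4,5,6,7,8,9]=560  [1,2,3,5,6,7,8,9]=56  [2,3,4,5,6,7,8,9]=112
  first=0(c) contributes 168
  first=1(a) contributes 1008
  first=4(b) contributes 504
|[w]| = 1680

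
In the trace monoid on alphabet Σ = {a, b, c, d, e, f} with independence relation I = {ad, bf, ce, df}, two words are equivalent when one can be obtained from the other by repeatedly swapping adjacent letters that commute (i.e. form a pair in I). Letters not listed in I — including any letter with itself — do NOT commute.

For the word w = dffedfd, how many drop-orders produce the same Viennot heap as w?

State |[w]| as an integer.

0(d) covers ∅
1(f) covers ∅
2(f) covers 1:f
3(e) covers 0:d, 2:f
4(d) covers 3:e
5(f) covers 3:e
6(d) covers 4:d
floor of heap: 0:d, 1:f
completions by unplaced set U, small U first (add the entries for U minus each lowest piece of U):
  |U|=1: {5}:1  {6}:1
  |U|=2: {4,6}:1  {5,6}:2
  |U|=3: {4,5,6}:3
  |U|=4: {3,4,5,6}:3
  |U|=5: {0,3,4,5,6}:3  {2,3,4,5,6}:3
  start at 0(d): 3
  start at 1(f): 6
sum over floor = 9

9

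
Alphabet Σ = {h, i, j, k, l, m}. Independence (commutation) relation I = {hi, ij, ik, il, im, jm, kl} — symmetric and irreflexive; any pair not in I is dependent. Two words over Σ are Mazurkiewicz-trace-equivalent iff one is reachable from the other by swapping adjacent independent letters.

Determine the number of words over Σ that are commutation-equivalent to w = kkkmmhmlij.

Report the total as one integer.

drop 0:k onto floor
drop 1:k onto {0:k}
drop 2:k onto {1:k}
drop 3:m onto {2:k}
drop 4:m onto {3:m}
drop 5:h onto {4:m}
drop 6:m onto {5:h}
drop 7:l onto {6:m}
drop 8:i onto floor
drop 9:j onto {7:l}
ground layer = {0:k, 8:i}
drop-orders for the pieces not yet dropped (sum over which currently-grounded one goes next):
  1 to go: {8} 1  {9} 1
  2 to go: {7,9} 1  {8,9} 2
  3 to go: {6,7,9} 1  {7,8,9} 3
  4 to go: {5,6,7,9} 1  {6,7,8,9} 4
  5 to go: {4,5,6,7,9} 1  {5,6,7,8,9} 5
  6 to go: {3,4,5,6,7,9} 1  {4,5,6,7,8,9} 6
  7 to go: {2,3,4,5,6,7,9} 1  {3,4,5,6,7,8,9} 7
  8 to go: {1,2,3,4,5,6,7,9} 1  {2,3,4,5,6,7,8,9} 8
  if 0:k drops first: 9 orders
  if 8:i drops first: 1 orders
heap linearizations: 10

10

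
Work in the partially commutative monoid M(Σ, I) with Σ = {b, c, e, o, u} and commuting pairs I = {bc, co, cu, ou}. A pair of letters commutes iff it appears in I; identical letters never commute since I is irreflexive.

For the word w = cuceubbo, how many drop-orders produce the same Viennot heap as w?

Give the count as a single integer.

drop 0:c onto floor
drop 1:u onto floor
drop 2:c onto {0:c}
drop 3:e onto {1:u, 2:c}
drop 4:u onto {3:e}
drop 5:b onto {4:u}
drop 6:b onto {5:b}
drop 7:o onto {6:b}
ground layer = {0:c, 1:u}
drop-orders for the pieces not yet dropped (sum over which currently-grounded one goes next):
  1 to go: {7} 1
  2 to go: {6,7} 1
  3 to go: {5,6,7} 1
  4 to go: {4,5,6,7} 1
  5 to go: {3,4,5,6,7} 1
  6 to go: {1,3,4,5,6,7} 1  {2,3,4,5,6,7} 1
  if 0:c drops first: 2 orders
  if 1:u drops first: 1 orders
heap linearizations: 3

3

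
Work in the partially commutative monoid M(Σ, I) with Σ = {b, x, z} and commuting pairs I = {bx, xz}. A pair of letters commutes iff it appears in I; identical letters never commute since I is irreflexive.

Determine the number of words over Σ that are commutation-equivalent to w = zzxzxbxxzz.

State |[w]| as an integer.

#0=z has no predecessor
#1=z depends on [0:z]
#2=x has no predecessor
#3=z depends on [1:z]
#4=x depends on [2:x]
#5=b depends on [3:z]
#6=x depends on [4:x]
#7=x depends on [6:x]
#8=z depends on [5:b]
#9=z depends on [8:z]
sources: [0:z, 2:x]
N(rest) = Σ N(rest − s) over sources s of rest; N(one piece) = 1:
  size 1 → [7]=1  [9]=1
  size 2 → [6,7]=1  [7,9]=2  [8,9]=1
  size 3 → [4,6,7]=1  [5,8,9]=1  [6,7,9]=3  [7,8,9]=3
  size 4 → [2,4,6,7]=1  [3,5,8,9]=1  [4,6,7,9]=4  [5,7,8,9]=4  [6,7,8,9]=6
  size 5 → [1,3,5,8,9]=1  [2,4,6,7,9]=5  [3,5,7,8,9]=5  [4,6,7,8,9]=10  [5,6,7,8,9]=10
  size 6 → [0,1,3,5,8,9]=1  [1,3,5,7,8,9]=6  [2,4,6,7,8,9]=15  [3,5,6,7,8,9]=15  [4,5,6,7,8,9]=20
  size 7 → [0,1,3,5,7,8,9]=7  [1,3,5,6,7,8,9]=21  [2,4,5,6,7,8,9]=35  [3,4,5,6,7,8,9]=35
  size 8 → [0,1,3,5,6,7,8,9]=28  [1,3,4,5,6,7,8,9]=56  [2,3,4,5,6,7,8,9]=70
  first=0(z) contributes 126
  first=2(x) contributes 84
|[w]| = 210

210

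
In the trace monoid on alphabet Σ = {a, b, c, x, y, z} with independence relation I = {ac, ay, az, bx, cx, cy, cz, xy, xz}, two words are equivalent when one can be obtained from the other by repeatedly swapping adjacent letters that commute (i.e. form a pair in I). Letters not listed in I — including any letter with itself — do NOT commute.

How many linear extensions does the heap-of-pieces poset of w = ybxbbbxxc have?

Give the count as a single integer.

84

drop 0:y onto floor
drop 1:b onto {0:y}
drop 2:x onto floor
drop 3:b onto {1:b}
drop 4:b onto {3:b}
drop 5:b onto {4:b}
drop 6:x onto {2:x}
drop 7:x onto {6:x}
drop 8:c onto {5:b}
ground layer = {0:y, 2:x}
drop-orders for the pieces not yet dropped (sum over which currently-grounded one goes next):
  1 to go: {7} 1  {8} 1
  2 to go: {5,8} 1  {6,7} 1  {7,8} 2
  3 to go: {2,6,7} 1  {4,5,8} 1  {5,7,8} 3  {6,7,8} 3
  4 to go: {2,6,7,8} 4  {3,4,5,8} 1  {4,5,7,8} 4  {5,6,7,8} 6
  5 to go: {1,3,4,5,8} 1  {2,5,6,7,8} 10  {3,4,5,7,8} 5  {4,5,6,7,8} 10
  6 to go: {0,1,3,4,5,8} 1  {1,3,4,5,7,8} 6  {2,4,5,6,7,8} 20  {3,4,5,6,7,8} 15
  7 to go: {0,1,3,4,5,7,8} 7  {1,3,4,5,6,7,8} 21  {2,3,4,5,6,7,8} 35
  if 0:y drops first: 56 orders
  if 2:x drops first: 28 orders
heap linearizations: 84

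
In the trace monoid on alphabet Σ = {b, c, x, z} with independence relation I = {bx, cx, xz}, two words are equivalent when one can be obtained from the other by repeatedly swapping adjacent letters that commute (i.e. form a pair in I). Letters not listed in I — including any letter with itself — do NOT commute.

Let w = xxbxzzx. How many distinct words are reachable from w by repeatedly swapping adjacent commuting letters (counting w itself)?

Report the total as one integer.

35

#0=x has no predecessor
#1=x depends on [0:x]
#2=b has no predecessor
#3=x depends on [1:x]
#4=z depends on [2:b]
#5=z depends on [4:z]
#6=x depends on [3:x]
sources: [0:x, 2:b]
N(rest) = Σ N(rest − s) over sources s of rest; N(one piece) = 1:
  size 1 → [5]=1  [6]=1
  size 2 → [3,6]=1  [4,5]=1  [5,6]=2
  size 3 → [1,3,6]=1  [2,4,5]=1  [3,5,6]=3  [4,5,6]=3
  size 4 → [0,1,3,6]=1  [1,3,5,6]=4  [2,4,5,6]=4  [3,4,5,6]=6
  size 5 → [0,1,3,5,6]=5  [1,3,4,5,6]=10  [2,3,4,5,6]=10
  first=0(x) contributes 20
  first=2(b) contributes 15
|[w]| = 35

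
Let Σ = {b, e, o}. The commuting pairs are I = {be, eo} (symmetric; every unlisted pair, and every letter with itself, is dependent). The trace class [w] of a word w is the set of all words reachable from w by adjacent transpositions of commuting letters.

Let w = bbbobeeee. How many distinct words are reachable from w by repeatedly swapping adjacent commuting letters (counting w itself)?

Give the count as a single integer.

126

0(b) covers ∅
1(b) covers 0:b
2(b) covers 1:b
3(o) covers 2:b
4(b) covers 3:o
5(e) covers ∅
6(e) covers 5:e
7(e) covers 6:e
8(e) covers 7:e
floor of heap: 0:b, 5:e
completions by unplaced set U, small U first (add the entries for U minus each lowest piece of U):
  |U|=1: {4}:1  {8}:1
  |U|=2: {3,4}:1  {4,8}:2  {7,8}:1
  |U|=3: {2,3,4}:1  {3,4,8}:3  {4,7,8}:3  {6,7,8}:1
  |U|=4: {1,2,3,4}:1  {2,3,4,8}:4  {3,4,7,8}:6  {4,6,7,8}:4  {5,6,7,8}:1
  |U|=5: {0,1,2,3,4}:1  {1,2,3,4,8}:5  {2,3,4,7,8}:10  {3,4,6,7,8}:10  {4,5,6,7,8}:5
  |U|=6: {0,1,2,3,4,8}:6  {1,2,3,4,7,8}:15  {2,3,4,6,7,8}:20  {3,4,5,6,7,8}:15
  |U|=7: {0,1,2,3,4,7,8}:21  {1,2,3,4,6,7,8}:35  {2,3,4,5,6,7,8}:35
  start at 0(b): 70
  start at 5(e): 56
sum over floor = 126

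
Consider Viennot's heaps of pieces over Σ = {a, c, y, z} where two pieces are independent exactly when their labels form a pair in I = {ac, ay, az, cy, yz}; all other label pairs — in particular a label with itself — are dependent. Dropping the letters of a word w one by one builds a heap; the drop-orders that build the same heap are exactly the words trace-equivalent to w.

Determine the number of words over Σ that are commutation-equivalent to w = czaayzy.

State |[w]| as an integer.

210

0(c) covers ∅
1(z) covers 0:c
2(a) covers ∅
3(a) covers 2:a
4(y) covers ∅
5(z) covers 1:z
6(y) covers 4:y
floor of heap: 0:c, 2:a, 4:y
completions by unplaced set U, small U first (add the entries for U minus each lowest piece of U):
  |U|=1: {3}:1  {5}:1  {6}:1
  |U|=2: {1,5}:1  {2,3}:1  {3,5}:2  {3,6}:2  {4,6}:1  {5,6}:2
  |U|=3: {0,1,5}:1  {1,3,5}:3  {1,5,6}:3  {2,3,5}:3  {2,3,6}:3  {3,4,6}:3  {3,5,6}:6  {4,5,6}:3
  |U|=4: {0,1,3,5}:4  {0,1,5,6}:4  {1,2,3,5}:6  {1,3,5,6}:12  {1,4,5,6}:6  {2,3,4,6}:6  {2,3,5,6}:12  {3,4,5,6}:12
  |U|=5: {0,1,2,3,5}:10  {0,1,3,5,6}:20  {0,1,4,5,6}:10  {1,2,3,5,6}:30  {1,3,4,5,6}:30  {2,3,4,5,6}:30
  start at 0(c): 90
  start at 2(a): 60
  start at 4(y): 60
sum over floor = 210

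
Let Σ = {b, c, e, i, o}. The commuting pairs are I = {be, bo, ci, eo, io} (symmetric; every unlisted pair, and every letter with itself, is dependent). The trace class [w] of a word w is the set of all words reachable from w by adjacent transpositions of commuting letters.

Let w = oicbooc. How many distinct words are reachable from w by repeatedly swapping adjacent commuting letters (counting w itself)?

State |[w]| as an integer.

12

piece 0:o — minimal
piece 1:i — minimal
piece 2:c rests on {0:o}
piece 3:b rests on {1:i, 2:c}
piece 4:o rests on {2:c}
piece 5:o rests on {4:o}
piece 6:c rests on {3:b, 5:o}
minimal pieces: {0:o, 1:i}
ways to finish when only these pieces remain (= sum over removing one remaining piece with nothing left below it):
  1 left: {6}→1
  2 left: {3,6}→1  {5,6}→1
  3 left: {1,3,6}→1  {3,5,6}→2  {4,5,6}→1
  4 left: {1,3,5,6}→3  {3,4,5,6}→3
  5 left: {1,3,4,5,6}→6  {2,3,4,5,6}→3
  placing 0:o first → 9 extensions
  placing 1:i first → 3 extensions
total linear extensions = 12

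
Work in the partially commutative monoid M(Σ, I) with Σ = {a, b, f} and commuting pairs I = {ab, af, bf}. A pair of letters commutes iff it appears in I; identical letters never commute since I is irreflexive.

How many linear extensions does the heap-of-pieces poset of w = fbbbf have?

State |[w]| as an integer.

10

piece 0:f — minimal
piece 1:b — minimal
piece 2:b rests on {1:b}
piece 3:b rests on {2:b}
piece 4:f rests on {0:f}
minimal pieces: {0:f, 1:b}
ways to finish when only these pieces remain (= sum over removing one remaining piece with nothing left below it):
  1 left: {3}→1  {4}→1
  2 left: {0,4}→1  {2,3}→1  {3,4}→2
  3 left: {0,3,4}→3  {1,2,3}→1  {2,3,4}→3
  placing 0:f first → 4 extensions
  placing 1:b first → 6 extensions
total linear extensions = 10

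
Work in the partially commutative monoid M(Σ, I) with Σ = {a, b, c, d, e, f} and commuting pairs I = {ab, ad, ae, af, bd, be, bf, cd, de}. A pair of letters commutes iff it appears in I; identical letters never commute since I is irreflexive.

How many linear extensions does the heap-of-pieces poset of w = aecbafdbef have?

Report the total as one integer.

drop 0:a onto floor
drop 1:e onto floor
drop 2:c onto {0:a, 1:e}
drop 3:b onto {2:c}
drop 4:a onto {2:c}
drop 5:f onto {2:c}
drop 6:d onto {5:f}
drop 7:b onto {3:b}
drop 8:e onto {5:f}
drop 9:f onto {6:d, 8:e}
ground layer = {0:a, 1:e}
drop-orders for the pieces not yet dropped (sum over which currently-grounded one goes next):
  1 to go: {4} 1  {7} 1  {9} 1
  2 to go: {3,7} 1  {4,7} 2  {4,9} 2  {6,9} 1  {7,9} 2  {8,9} 1
  3 to go: {3,4,7} 3  {3,7,9} 3  {4,6,9} 3  {4,7,9} 6  {4,8,9} 3  {6,7,9} 3  {6,8,9} 2  {7,8,9} 3
  4 to go: {3,4,7,9} 12  {3,6,7,9} 6  {3,7,8,9} 6  {4,6,7,9} 12  {4,6,8,9} 8  {4,7,8,9} 12  {5,6,8,9} 2  {6,7,8,9} 8
  5 to go: {3,4,6,7,9} 30  {3,4,7,8,9} 30  {3,6,7,8,9} 20  {4,5,6,8,9} 10  {4,6,7,8,9} 40  {5,6,7,8,9} 10
  6 to go: {3,4,6,7,8,9} 120  {3,5,6,7,8,9} 30  {4,5,6,7,8,9} 60
  7 to go: {3,4,5,6,7,8,9} 210
  8 to go: {2,3,4,5,6,7,8,9} 210
  if 0:a drops first: 210 orders
  if 1:e drops first: 210 orders
heap linearizations: 420

420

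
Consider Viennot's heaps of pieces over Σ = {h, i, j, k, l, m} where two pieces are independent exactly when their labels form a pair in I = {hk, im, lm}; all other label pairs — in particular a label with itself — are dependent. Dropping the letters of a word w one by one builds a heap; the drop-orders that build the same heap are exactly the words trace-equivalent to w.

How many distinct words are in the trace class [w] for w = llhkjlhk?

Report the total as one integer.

0(l) covers ∅
1(l) covers 0:l
2(h) covers 1:l
3(k) covers 1:l
4(j) covers 2:h, 3:k
5(l) covers 4:j
6(h) covers 5:l
7(k) covers 5:l
floor of heap: 0:l
completions by unplaced set U, small U first (add the entries for U minus each lowest piece of U):
  |U|=1: {6}:1  {7}:1
  |U|=2: {6,7}:2
  |U|=3: {5,6,7}:2
  |U|=4: {4,5,6,7}:2
  |U|=5: {2,4,5,6,7}:2  {3,4,5,6,7}:2
  |U|=6: {2,3,4,5,6,7}:4
  start at 0(l): 4

4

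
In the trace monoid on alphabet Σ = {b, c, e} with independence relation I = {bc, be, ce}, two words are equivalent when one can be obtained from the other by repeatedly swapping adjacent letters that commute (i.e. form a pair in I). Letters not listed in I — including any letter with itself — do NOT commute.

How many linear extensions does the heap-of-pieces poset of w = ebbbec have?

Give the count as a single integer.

60

#0=e has no predecessor
#1=b has no predecessor
#2=b depends on [1:b]
#3=b depends on [2:b]
#4=e depends on [0:e]
#5=c has no predecessor
sources: [0:e, 1:b, 5:c]
N(rest) = Σ N(rest − s) over sources s of rest; N(one piece) = 1:
  size 1 → [3]=1  [4]=1  [5]=1
  size 2 → [0,4]=1  [2,3]=1  [3,4]=2  [3,5]=2  [4,5]=2
  size 3 → [0,3,4]=3  [0,4,5]=3  [1,2,3]=1  [2,3,4]=3  [2,3,5]=3  [3,4,5]=6
  size 4 → [0,2,3,4]=6  [0,3,4,5]=12  [1,2,3,4]=4  [1,2,3,5]=4  [2,3,4,5]=12
  first=0(e) contributes 20
  first=1(b) contributes 30
  first=5(c) contributes 10
|[w]| = 60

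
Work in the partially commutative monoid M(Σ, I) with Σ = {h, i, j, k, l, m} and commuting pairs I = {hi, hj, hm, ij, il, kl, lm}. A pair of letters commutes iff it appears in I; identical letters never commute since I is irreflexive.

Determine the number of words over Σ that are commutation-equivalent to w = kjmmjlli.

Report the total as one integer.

4

0(k) covers ∅
1(j) covers 0:k
2(m) covers 1:j
3(m) covers 2:m
4(j) covers 3:m
5(l) covers 4:j
6(l) covers 5:l
7(i) covers 3:m
floor of heap: 0:k
completions by unplaced set U, small U first (add the entries for U minus each lowest piece of U):
  |U|=1: {6}:1  {7}:1
  |U|=2: {5,6}:1  {6,7}:2
  |U|=3: {4,5,6}:1  {5,6,7}:3
  |U|=4: {4,5,6,7}:4
  |U|=5: {3,4,5,6,7}:4
  |U|=6: {2,3,4,5,6,7}:4
  start at 0(k): 4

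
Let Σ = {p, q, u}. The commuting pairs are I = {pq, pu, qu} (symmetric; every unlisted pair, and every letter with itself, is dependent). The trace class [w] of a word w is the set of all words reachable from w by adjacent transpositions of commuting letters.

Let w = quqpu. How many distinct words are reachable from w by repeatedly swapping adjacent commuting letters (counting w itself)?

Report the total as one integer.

30

drop 0:q onto floor
drop 1:u onto floor
drop 2:q onto {0:q}
drop 3:p onto floor
drop 4:u onto {1:u}
ground layer = {0:q, 1:u, 3:p}
drop-orders for the pieces not yet dropped (sum over which currently-grounded one goes next):
  1 to go: {2} 1  {3} 1  {4} 1
  2 to go: {0,2} 1  {1,4} 1  {2,3} 2  {2,4} 2  {3,4} 2
  3 to go: {0,2,3} 3  {0,2,4} 3  {1,2,4} 3  {1,3,4} 3  {2,3,4} 6
  if 0:q drops first: 12 orders
  if 1:u drops first: 12 orders
  if 3:p drops first: 6 orders
heap linearizations: 30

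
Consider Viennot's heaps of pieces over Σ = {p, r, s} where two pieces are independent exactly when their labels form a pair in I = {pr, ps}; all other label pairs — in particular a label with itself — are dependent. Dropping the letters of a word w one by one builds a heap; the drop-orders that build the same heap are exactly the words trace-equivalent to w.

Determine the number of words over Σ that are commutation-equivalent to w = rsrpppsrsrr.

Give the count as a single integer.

#0=r has no predecessor
#1=s depends on [0:r]
#2=r depends on [1:s]
#3=p has no predecessor
#4=p depends on [3:p]
#5=p depends on [4:p]
#6=s depends on [2:r]
#7=r depends on [6:s]
#8=s depends on [7:r]
#9=r depends on [8:s]
#10=r depends on [9:r]
sources: [0:r, 3:p]
N(rest) = Σ N(rest − s) over sources s of rest; N(one piece) = 1:
  size 1 → [5]=1  [10]=1
  size 2 → [4,5]=1  [5,10]=2  [9,10]=1
  size 3 → [3,4,5]=1  [4,5,10]=3  [5,9,10]=3  [8,9,10]=1
  size 4 → [3,4,5,10]=4  [4,5,9,10]=6  [5,8,9,10]=4  [7,8,9,10]=1
  size 5 → [3,4,5,9,10]=10  [4,5,8,9,10]=10  [5,7,8,9,10]=5  [6,7,8,9,10]=1
  size 6 → [2,6,7,8,9,10]=1  [3,4,5,8,9,10]=20  [4,5,7,8,9,10]=15  [5,6,7,8,9,10]=6
  size 7 → [1,2,6,7,8,9,10]=1  [2,5,6,7,8,9,10]=7  [3,4,5,7,8,9,10]=35  [4,5,6,7,8,9,10]=21
  size 8 → [0,1,2,6,7,8,9,10]=1  [1,2,5,6,7,8,9,10]=8  [2,4,5,6,7,8,9,10]=28  [3,4,5,6,7,8,9,10]=56
  size 9 → [0,1,2,5,6,7,8,9,10]=9  [1,2,4,5,6,7,8,9,10]=36  [2,3,4,5,6,7,8,9,10]=84
  first=0(r) contributes 120
  first=3(p) contributes 45
|[w]| = 165

165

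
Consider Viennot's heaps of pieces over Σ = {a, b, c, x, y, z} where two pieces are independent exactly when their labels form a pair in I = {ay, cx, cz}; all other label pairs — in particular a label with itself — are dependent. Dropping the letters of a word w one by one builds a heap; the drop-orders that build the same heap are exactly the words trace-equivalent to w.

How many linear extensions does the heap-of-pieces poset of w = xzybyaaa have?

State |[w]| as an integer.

4

piece 0:x — minimal
piece 1:z rests on {0:x}
piece 2:y rests on {1:z}
piece 3:b rests on {2:y}
piece 4:y rests on {3:b}
piece 5:a rests on {3:b}
piece 6:a rests on {5:a}
piece 7:a rests on {6:a}
minimal pieces: {0:x}
ways to finish when only these pieces remain (= sum over removing one remaining piece with nothing left below it):
  1 left: {4}→1  {7}→1
  2 left: {4,7}→2  {6,7}→1
  3 left: {4,6,7}→3  {5,6,7}→1
  4 left: {4,5,6,7}→4
  5 left: {3,4,5,6,7}→4
  6 left: {2,3,4,5,6,7}→4
  placing 0:x first → 4 extensions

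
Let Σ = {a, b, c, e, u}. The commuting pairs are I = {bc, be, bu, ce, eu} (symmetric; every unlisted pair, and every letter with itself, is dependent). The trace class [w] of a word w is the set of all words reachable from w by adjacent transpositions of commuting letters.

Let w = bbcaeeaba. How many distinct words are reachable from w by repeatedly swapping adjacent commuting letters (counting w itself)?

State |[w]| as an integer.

3

piece 0:b — minimal
piece 1:b rests on {0:b}
piece 2:c — minimal
piece 3:a rests on {1:b, 2:c}
piece 4:e rests on {3:a}
piece 5:e rests on {4:e}
piece 6:a rests on {5:e}
piece 7:b rests on {6:a}
piece 8:a rests on {7:b}
minimal pieces: {0:b, 2:c}
ways to finish when only these pieces remain (= sum over removing one remaining piece with nothing left below it):
  1 left: {8}→1
  2 left: {7,8}→1
  3 left: {6,7,8}→1
  4 left: {5,6,7,8}→1
  5 left: {4,5,6,7,8}→1
  6 left: {3,4,5,6,7,8}→1
  7 left: {1,3,4,5,6,7,8}→1  {2,3,4,5,6,7,8}→1
  placing 0:b first → 2 extensions
  placing 2:c first → 1 extensions
total linear extensions = 3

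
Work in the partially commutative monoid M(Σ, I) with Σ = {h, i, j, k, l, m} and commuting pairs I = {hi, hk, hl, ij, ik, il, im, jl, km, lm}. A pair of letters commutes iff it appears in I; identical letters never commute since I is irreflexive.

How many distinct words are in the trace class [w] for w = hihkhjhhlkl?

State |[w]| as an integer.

1100

0(h) covers ∅
1(i) covers ∅
2(h) covers 0:h
3(k) covers ∅
4(h) covers 2:h
5(j) covers 3:k, 4:h
6(h) covers 5:j
7(h) covers 6:h
8(l) covers 3:k
9(k) covers 5:j, 8:l
10(l) covers 9:k
floor of heap: 0:h, 1:i, 3:k
completions by unplaced set U, small U first (add the entries for U minus each lowest piece of U):
  |U|=1: {1}:1  {7}:1  {10}:1
  |U|=2: {1,7}:2  {1,10}:2  {6,7}:1  {7,10}:2  {9,10}:1
  |U|=3: {1,6,7}:3  {1,7,10}:6  {1,9,10}:3  {6,7,10}:3  {7,9,10}:3  {8,9,10}:1
  |U|=4: {1,6,7,10}:12  {1,7,9,10}:12  {1,8,9,10}:4  {6,7,9,10}:6  {7,8,9,10}:4
  |U|=5: {1,6,7,9,10}:30  {1,7,8,9,10}:20  {5,6,7,9,10}:6  {6,7,8,9,10}:10
  |U|=6: {1,5,6,7,9,10}:36  {1,6,7,8,9,10}:60  {4,5,6,7,9,10}:6  {5,6,7,8,9,10}:16
  |U|=7: {1,4,5,6,7,9,10}:42  {1,5,6,7,8,9,10}:112  {2,4,5,6,7,9,10}:6  {3,5,6,7,8,9,10}:16  {4,5,6,7,8,9,10}:22
  |U|=8: {0,2,4,5,6,7,9,10}:6  {1,2,4,5,6,7,9,10}:48  {1,3,5,6,7,8,9,10}:128  {1,4,5,6,7,8,9,10}:176  {2,4,5,6,7,8,9,10}:28  {3,4,5,6,7,8,9,10}:38
  |U|=9: {0,1,2,4,5,6,7,9,10}:54  {0,2,4,5,6,7,8,9,10}:34  {1,2,4,5,6,7,8,9,10}:252  {1,3,4,5,6,7,8,9,10}:342  {2,3,4,5,6,7,8,9,10}:66
  start at 0(h): 660
  start at 1(i): 100
  start at 3(k): 340
sum over floor = 1100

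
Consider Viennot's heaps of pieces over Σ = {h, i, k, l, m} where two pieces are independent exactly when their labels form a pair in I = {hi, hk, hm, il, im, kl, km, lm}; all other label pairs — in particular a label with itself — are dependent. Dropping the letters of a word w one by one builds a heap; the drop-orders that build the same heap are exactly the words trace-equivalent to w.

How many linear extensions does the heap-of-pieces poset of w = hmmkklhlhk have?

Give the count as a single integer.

2520

#0=h has no predecessor
#1=m has no predecessor
#2=m depends on [1:m]
#3=k has no predecessor
#4=k depends on [3:k]
#5=l depends on [0:h]
#6=h depends on [5:l]
#7=l depends on [6:h]
#8=h depends on [7:l]
#9=k depends on [4:k]
sources: [0:h, 1:m, 3:k]
N(rest) = Σ N(rest − s) over sources s of rest; N(one piece) = 1:
  size 1 → [2]=1  [8]=1  [9]=1
  size 2 → [1,2]=1  [2,8]=2  [2,9]=2  [4,9]=1  [7,8]=1  [8,9]=2
  size 3 → [1,2,8]=3  [1,2,9]=3  [2,4,9]=3  [2,7,8]=3  [2,8,9]=6  [3,4,9]=1  [4,8,9]=3  [6,7,8]=1  [7,8,9]=3
  size 4 → [1,2,4,9]=6  [1,2,7,8]=6  [1,2,8,9]=12  [2,3,4,9]=4  [2,4,8,9]=12  [2,6,7,8]=4  [2,7,8,9]=12  [3,4,8,9]=4  [4,7,8,9]=6  [5,6,7,8]=1  [6,7,8,9]=4
  size 5 → [0,5,6,7,8]=1  [1,2,3,4,9]=10  [1,2,4,8,9]=30  [1,2,6,7,8]=10  [1,2,7,8,9]=30  [2,3,4,8,9]=20  [2,4,7,8,9]=30  [2,5,6,7,8]=5  [2,6,7,8,9]=20  [3,4,7,8,9]=10  [4,6,7,8,9]=10  [5,6,7,8,9]=5
  size 6 → [0,2,5,6,7,8]=6  [0,5,6,7,8,9]=6  [1,2,3,4,8,9]=60  [1,2,4,7,8,9]=90  [1,2,5,6,7,8]=15  [1,2,6,7,8,9]=60  [2,3,4,7,8,9]=60  [2,4,6,7,8,9]=60  [2,5,6,7,8,9]=30  [3,4,6,7,8,9]=20  [4,5,6,7,8,9]=15
  size 7 → [0,1,2,5,6,7,8]=21  [0,2,5,6,7,8,9]=42  [0,4,5,6,7,8,9]=21  [1,2,3,4,7,8,9]=210  [1,2,4,6,7,8,9]=210  [1,2,5,6,7,8,9]=105  [2,3,4,6,7,8,9]=140  [2,4,5,6,7,8,9]=105  [3,4,5,6,7,8,9]=35
  size 8 → [0,1,2,5,6,7,8,9]=168  [0,2,4,5,6,7,8,9]=168  [0,3,4,5,6,7,8,9]=56  [1,2,3,4,6,7,8,9]=560  [1,2,4,5,6,7,8,9]=420  [2,3,4,5,6,7,8,9]=280
  first=0(h) contributes 1260
  first=1(m) contributes 504
  first=3(k) contributes 756
|[w]| = 2520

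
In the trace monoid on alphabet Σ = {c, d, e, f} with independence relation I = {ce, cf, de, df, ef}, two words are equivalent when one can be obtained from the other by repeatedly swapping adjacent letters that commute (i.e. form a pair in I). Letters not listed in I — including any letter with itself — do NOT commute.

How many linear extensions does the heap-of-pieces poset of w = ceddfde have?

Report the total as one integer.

#0=c has no predecessor
#1=e has no predecessor
#2=d depends on [0:c]
#3=d depends on [2:d]
#4=f has no predecessor
#5=d depends on [3:d]
#6=e depends on [1:e]
sources: [0:c, 1:e, 4:f]
N(rest) = Σ N(rest − s) over sources s of rest; N(one piece) = 1:
  size 1 → [4]=1  [5]=1  [6]=1
  size 2 → [1,6]=1  [3,5]=1  [4,5]=2  [4,6]=2  [5,6]=2
  size 3 → [1,4,6]=3  [1,5,6]=3  [2,3,5]=1  [3,4,5]=3  [3,5,6]=3  [4,5,6]=6
  size 4 → [0,2,3,5]=1  [1,3,5,6]=6  [1,4,5,6]=12  [2,3,4,5]=4  [2,3,5,6]=4  [3,4,5,6]=12
  size 5 → [0,2,3,4,5]=5  [0,2,3,5,6]=5  [1,2,3,5,6]=10  [1,3,4,5,6]=30  [2,3,4,5,6]=20
  first=0(c) contributes 60
  first=1(e) contributes 30
  first=4(f) contributes 15
|[w]| = 105

105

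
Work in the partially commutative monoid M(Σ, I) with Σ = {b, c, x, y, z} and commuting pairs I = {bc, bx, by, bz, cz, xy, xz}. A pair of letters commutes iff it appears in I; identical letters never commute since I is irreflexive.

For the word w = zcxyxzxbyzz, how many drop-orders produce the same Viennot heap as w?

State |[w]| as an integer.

0(z) covers ∅
1(c) covers ∅
2(x) covers 1:c
3(y) covers 0:z, 1:c
4(x) covers 2:x
5(z) covers 3:y
6(x) covers 4:x
7(b) covers ∅
8(y) covers 5:z
9(z) covers 8:y
10(z) covers 9:z
floor of heap: 0:z, 1:c, 7:b
completions by unplaced set U, small U first (add the entries for U minus each lowest piece of U):
  |U|=1: {6}:1  {7}:1  {10}:1
  |U|=2: {4,6}:1  {6,7}:2  {6,10}:2  {7,10}:2  {9,10}:1
  |U|=3: {2,4,6}:1  {4,6,7}:3  {4,6,10}:3  {6,7,10}:6  {6,9,10}:3  {7,9,10}:3  {8,9,10}:1
  |U|=4: {2,4,6,7}:4  {2,4,6,10}:4  {4,6,7,10}:12  {4,6,9,10}:6  {5,8,9,10}:1  {6,7,9,10}:12  {6,8,9,10}:4  {7,8,9,10}:4
  |U|=5: {2,4,6,7,10}:20  {2,4,6,9,10}:10  {3,5,8,9,10}:1  {4,6,7,9,10}:30  {4,6,8,9,10}:10  {5,6,8,9,10}:5  {5,7,8,9,10}:5  {6,7,8,9,10}:20
  |U|=6: {0,3,5,8,9,10}:1  {2,4,6,7,9,10}:60  {2,4,6,8,9,10}:20  {3,5,6,8,9,10}:6  {3,5,7,8,9,10}:6  {4,5,6,8,9,10}:15  {4,6,7,8,9,10}:60  {5,6,7,8,9,10}:30
  |U|=7: {0,3,5,6,8,9,10}:7  {0,3,5,7,8,9,10}:7  {2,4,5,6,8,9,10}:35  {2,4,6,7,8,9,10}:140  {3,4,5,6,8,9,10}:21  {3,5,6,7,8,9,10}:42  {4,5,6,7,8,9,10}:105
  |U|=8: {0,3,4,5,6,8,9,10}:28  {0,3,5,6,7,8,9,10}:56  {2,3,4,5,6,8,9,10}:56  {2,4,5,6,7,8,9,10}:280  {3,4,5,6,7,8,9,10}:168
  |U|=9: {0,2,3,4,5,6,8,9,10}:84  {0,3,4,5,6,7,8,9,10}:252  {1,2,3,4,5,6,8,9,10}:56  {2,3,4,5,6,7,8,9,10}:504
  start at 0(z): 560
  start at 1(c): 840
  start at 7(b): 140
sum over floor = 1540

1540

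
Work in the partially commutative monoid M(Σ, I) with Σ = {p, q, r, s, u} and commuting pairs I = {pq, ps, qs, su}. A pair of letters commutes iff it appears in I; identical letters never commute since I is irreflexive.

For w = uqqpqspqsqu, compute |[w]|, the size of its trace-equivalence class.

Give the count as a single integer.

1155

piece 0:u — minimal
piece 1:q rests on {0:u}
piece 2:q rests on {1:q}
piece 3:p rests on {0:u}
piece 4:q rests on {2:q}
piece 5:s — minimal
piece 6:p rests on {3:p}
piece 7:q rests on {4:q}
piece 8:s rests on {5:s}
piece 9:q rests on {7:q}
piece 10:u rests on {6:p, 9:q}
minimal pieces: {0:u, 5:s}
ways to finish when only these pieces remain (= sum over removing one remaining piece with nothing left below it):
  1 left: {8}→1  {10}→1
  2 left: {5,8}→1  {6,10}→1  {8,10}→2  {9,10}→1
  3 left: {3,6,10}→1  {5,8,10}→3  {6,8,10}→3  {6,9,10}→2  {7,9,10}→1  {8,9,10}→3
  4 left: {3,6,8,10}→4  {3,6,9,10}→3  {4,7,9,10}→1  {5,6,8,10}→6  {5,8,9,10}→6  {6,7,9,10}→3  {6,8,9,10}→8  {7,8,9,10}→4
  5 left: {2,4,7,9,10}→1  {3,5,6,8,10}→10  {3,6,7,9,10}→6  {3,6,8,9,10}→15  {4,6,7,9,10}→4  {4,7,8,9,10}→5  {5,6,8,9,10}→20  {5,7,8,9,10}→10  {6,7,8,9,10}→15
  6 left: {1,2,4,7,9,10}→1  {2,4,6,7,9,10}→5  {2,4,7,8,9,10}→6  {3,4,6,7,9,10}→10  {3,5,6,8,9,10}→45  {3,6,7,8,9,10}→36  {4,5,7,8,9,10}→15  {4,6,7,8,9,10}→24  {5,6,7,8,9,10}→45
  7 left: {1,2,4,6,7,9,10}→6  {1,2,4,7,8,9,10}→7  {2,3,4,6,7,9,10}→15  {2,4,5,7,8,9,10}→21  {2,4,6,7,8,9,10}→35  {3,4,6,7,8,9,10}→70  {3,5,6,7,8,9,10}→126  {4,5,6,7,8,9,10}→84
  8 left: {1,2,3,4,6,7,9,10}→21  {1,2,4,5,7,8,9,10}→28  {1,2,4,6,7,8,9,10}→48  {2,3,4,6,7,8,9,10}→120  {2,4,5,6,7,8,9,10}→140  {3,4,5,6,7,8,9,10}→280
  9 left: {0,1,2,3,4,6,7,9,10}→21  {1,2,3,4,6,7,8,9,10}→189  {1,2,4,5,6,7,8,9,10}→216  {2,3,4,5,6,7,8,9,10}→540
  placing 0:u first → 945 extensions
  placing 5:s first → 210 extensions
total linear extensions = 1155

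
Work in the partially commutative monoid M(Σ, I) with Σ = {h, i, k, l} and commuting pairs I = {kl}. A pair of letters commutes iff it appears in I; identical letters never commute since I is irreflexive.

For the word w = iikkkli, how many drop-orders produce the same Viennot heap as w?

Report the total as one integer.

4

#0=i has no predecessor
#1=i depends on [0:i]
#2=k depends on [1:i]
#3=k depends on [2:k]
#4=k depends on [3:k]
#5=l depends on [1:i]
#6=i depends on [4:k, 5:l]
sources: [0:i]
N(rest) = Σ N(rest − s) over sources s of rest; N(one piece) = 1:
  size 1 → [6]=1
  size 2 → [4,6]=1  [5,6]=1
  size 3 → [3,4,6]=1  [4,5,6]=2
  size 4 → [2,3,4,6]=1  [3,4,5,6]=3
  size 5 → [2,3,4,5,6]=4
  first=0(i) contributes 4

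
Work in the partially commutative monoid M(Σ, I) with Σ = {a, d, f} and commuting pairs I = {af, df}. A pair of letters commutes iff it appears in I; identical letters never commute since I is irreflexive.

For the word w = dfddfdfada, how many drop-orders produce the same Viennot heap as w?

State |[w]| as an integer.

0(d) covers ∅
1(f) covers ∅
2(d) covers 0:d
3(d) covers 2:d
4(f) covers 1:f
5(d) covers 3:d
6(f) covers 4:f
7(a) covers 5:d
8(d) covers 7:a
9(a) covers 8:d
floor of heap: 0:d, 1:f
completions by unplaced set U, small U first (add the entries for U minus each lowest piece of U):
  |U|=1: {6}:1  {9}:1
  |U|=2: {4,6}:1  {6,9}:2  {8,9}:1
  |U|=3: {1,4,6}:1  {4,6,9}:3  {6,8,9}:3  {7,8,9}:1
  |U|=4: {1,4,6,9}:4  {4,6,8,9}:6  {5,7,8,9}:1  {6,7,8,9}:4
  |U|=5: {1,4,6,8,9}:10  {3,5,7,8,9}:1  {4,6,7,8,9}:10  {5,6,7,8,9}:5
  |U|=6: {1,4,6,7,8,9}:20  {2,3,5,7,8,9}:1  {3,5,6,7,8,9}:6  {4,5,6,7,8,9}:15
  |U|=7: {0,2,3,5,7,8,9}:1  {1,4,5,6,7,8,9}:35  {2,3,5,6,7,8,9}:7  {3,4,5,6,7,8,9}:21
  |U|=8: {0,2,3,5,6,7,8,9}:8  {1,3,4,5,6,7,8,9}:56  {2,3,4,5,6,7,8,9}:28
  start at 0(d): 84
  start at 1(f): 36
sum over floor = 120

120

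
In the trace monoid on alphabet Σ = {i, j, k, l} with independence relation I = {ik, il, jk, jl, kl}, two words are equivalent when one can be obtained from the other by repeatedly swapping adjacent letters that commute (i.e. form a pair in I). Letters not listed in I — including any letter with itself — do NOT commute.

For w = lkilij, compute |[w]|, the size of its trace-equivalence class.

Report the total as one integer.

60

0(l) covers ∅
1(k) covers ∅
2(i) covers ∅
3(l) covers 0:l
4(i) covers 2:i
5(j) covers 4:i
floor of heap: 0:l, 1:k, 2:i
completions by unplaced set U, small U first (add the entries for U minus each lowest piece of U):
  |U|=1: {1}:1  {3}:1  {5}:1
  |U|=2: {0,3}:1  {1,3}:2  {1,5}:2  {3,5}:2  {4,5}:1
  |U|=3: {0,1,3}:3  {0,3,5}:3  {1,3,5}:6  {1,4,5}:3  {2,4,5}:1  {3,4,5}:3
  |U|=4: {0,1,3,5}:12  {0,3,4,5}:6  {1,2,4,5}:4  {1,3,4,5}:12  {2,3,4,5}:4
  start at 0(l): 20
  start at 1(k): 10
  start at 2(i): 30
sum over floor = 60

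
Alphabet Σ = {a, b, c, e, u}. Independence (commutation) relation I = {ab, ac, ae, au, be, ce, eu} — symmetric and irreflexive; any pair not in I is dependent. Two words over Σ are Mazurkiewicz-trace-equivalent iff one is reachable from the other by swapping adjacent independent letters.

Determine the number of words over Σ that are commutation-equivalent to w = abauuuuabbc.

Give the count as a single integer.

drop 0:a onto floor
drop 1:b onto floor
drop 2:a onto {0:a}
drop 3:u onto {1:b}
drop 4:u onto {3:u}
drop 5:u onto {4:u}
drop 6:u onto {5:u}
drop 7:a onto {2:a}
drop 8:b onto {6:u}
drop 9:b onto {8:b}
drop 10:c onto {9:b}
ground layer = {0:a, 1:b}
drop-orders for the pieces not yet dropped (sum over which currently-grounded one goes next):
  1 to go: {7} 1  {10} 1
  2 to go: {2,7} 1  {7,10} 2  {9,10} 1
  3 to go: {0,2,7} 1  {2,7,10} 3  {7,9,10} 3  {8,9,10} 1
  4 to go: {0,2,7,10} 4  {2,7,9,10} 6  {6,8,9,10} 1  {7,8,9,10} 4
  5 to go: {0,2,7,9,10} 10  {2,7,8,9,10} 10  {5,6,8,9,10} 1  {6,7,8,9,10} 5
  6 to go: {0,2,7,8,9,10} 20  {2,6,7,8,9,10} 15  {4,5,6,8,9,10} 1  {5,6,7,8,9,10} 6
  7 to go: {0,2,6,7,8,9,10} 35  {2,5,6,7,8,9,10} 21  {3,4,5,6,8,9,10} 1  {4,5,6,7,8,9,10} 7
  8 to go: {0,2,5,6,7,8,9,10} 56  {1,3,4,5,6,8,9,10} 1  {2,4,5,6,7,8,9,10} 28  {3,4,5,6,7,8,9,10} 8
  9 to go: {0,2,4,5,6,7,8,9,10} 84  {1,3,4,5,6,7,8,9,10} 9  {2,3,4,5,6,7,8,9,10} 36
  if 0:a drops first: 45 orders
  if 1:b drops first: 120 orders
heap linearizations: 165

165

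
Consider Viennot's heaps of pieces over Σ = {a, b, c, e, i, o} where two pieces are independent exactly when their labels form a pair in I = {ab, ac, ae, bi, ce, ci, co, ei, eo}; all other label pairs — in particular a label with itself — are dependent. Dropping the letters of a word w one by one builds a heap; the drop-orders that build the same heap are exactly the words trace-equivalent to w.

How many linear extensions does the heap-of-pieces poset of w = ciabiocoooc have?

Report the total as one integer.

0(c) covers ∅
1(i) covers ∅
2(a) covers 1:i
3(b) covers 0:c
4(i) covers 2:a
5(o) covers 3:b, 4:i
6(c) covers 3:b
7(o) covers 5:o
8(o) covers 7:o
9(o) covers 8:o
10(c) covers 6:c
floor of heap: 0:c, 1:i
completions by unplaced set U, small U first (add the entries for U minus each lowest piece of U):
  |U|=1: {9}:1  {10}:1
  |U|=2: {6,10}:1  {8,9}:1  {9,10}:2
  |U|=3: {6,9,10}:3  {7,8,9}:1  {8,9,10}:3
  |U|=4: {5,7,8,9}:1  {6,8,9,10}:6  {7,8,9,10}:4
  |U|=5: {4,5,7,8,9}:1  {5,7,8,9,10}:5  {6,7,8,9,10}:10
  |U|=6: {2,4,5,7,8,9}:1  {4,5,7,8,9,10}:6  {5,6,7,8,9,10}:15
  |U|=7: {1,2,4,5,7,8,9}:1  {2,4,5,7,8,9,10}:7  {3,5,6,7,8,9,10}:15  {4,5,6,7,8,9,10}:21
  |U|=8: {0,3,5,6,7,8,9,10}:15  {1,2,4,5,7,8,9,10}:8  {2,4,5,6,7,8,9,10}:28  {3,4,5,6,7,8,9,10}:36
  |U|=9: {0,3,4,5,6,7,8,9,10}:51  {1,2,4,5,6,7,8,9,10}:36  {2,3,4,5,6,7,8,9,10}:64
  start at 0(c): 100
  start at 1(i): 115
sum over floor = 215

215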